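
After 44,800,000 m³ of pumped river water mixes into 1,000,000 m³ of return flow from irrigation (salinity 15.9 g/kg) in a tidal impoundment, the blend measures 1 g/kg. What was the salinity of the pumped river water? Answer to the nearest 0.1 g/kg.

Salt balance: 1,000,000×15.9 + 44,800,000×S = 45,800,000×1
15,900,000 + 44,800,000·S = 45,800,000
S = (45,800,000 − 15,900,000) / 44,800,000 = 0.6674 g/kg

0.7 g/kg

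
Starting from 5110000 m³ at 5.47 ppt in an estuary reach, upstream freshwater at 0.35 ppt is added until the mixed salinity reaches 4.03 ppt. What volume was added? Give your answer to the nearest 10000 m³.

Salt balance: 5,110,000×5.47 + V×0.35 = (5,110,000+V)×4.03
27,951,700 + 0.35V = 20,593,300 + 4.03V
7,358,400 = 3.68V
V = 1,999,565.22 m³

2000000 m³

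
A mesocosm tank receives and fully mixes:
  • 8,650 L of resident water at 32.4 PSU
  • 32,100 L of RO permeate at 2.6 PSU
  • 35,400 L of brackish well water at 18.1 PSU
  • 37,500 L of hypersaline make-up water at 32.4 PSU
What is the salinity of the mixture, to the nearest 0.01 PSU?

19.53 PSU

By conservation of dissolved salt,
salt = 8,650×32.4 + 32,100×2.6 + 35,400×18.1 + 37,500×32.4 = 280,260 + 83,460 + 640,740 + 1,215,000 = 2,219,460
volume = 8,650 + 32,100 + 35,400 + 37,500 = 113,650 L
S = 2,219,460 / 113,650 = 19.5289 PSU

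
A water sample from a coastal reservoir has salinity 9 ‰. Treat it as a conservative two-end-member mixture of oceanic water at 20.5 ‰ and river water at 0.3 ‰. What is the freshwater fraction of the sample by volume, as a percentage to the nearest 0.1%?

Let f be the freshwater fraction. Salt balance per unit volume:
f×0.3 + (1−f)×20.5 = 9
f = (20.5 − 9) / (20.5 − 0.3) = 11.5/20.2 = 0.5693

56.9%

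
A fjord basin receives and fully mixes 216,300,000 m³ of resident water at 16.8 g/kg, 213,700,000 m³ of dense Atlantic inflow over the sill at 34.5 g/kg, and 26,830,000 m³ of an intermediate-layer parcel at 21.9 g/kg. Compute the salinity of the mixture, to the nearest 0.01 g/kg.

Mass of salt is conserved:
salt = 216,300,000×16.8 + 213,700,000×34.5 + 26,830,000×21.9 = 3,633,840,000 + 7,372,650,000 + 587,577,000 = 11,594,067,000
volume = 216,300,000 + 213,700,000 + 26,830,000 = 456,830,000 m³
S = 11,594,067,000 / 456,830,000 = 25.3794 g/kg

25.38 g/kg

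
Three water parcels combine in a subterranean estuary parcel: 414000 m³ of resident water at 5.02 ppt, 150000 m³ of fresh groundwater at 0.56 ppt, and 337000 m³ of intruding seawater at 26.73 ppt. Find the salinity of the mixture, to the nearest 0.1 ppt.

Total salt / total volume:
salt = 414,000×5.02 + 150,000×0.56 + 337,000×26.73 = 2,078,280 + 84,000 + 9,008,010 = 11,170,290
volume = 414,000 + 150,000 + 337,000 = 901,000 m³
S = 11,170,290 / 901,000 = 12.398 ppt

12.4 ppt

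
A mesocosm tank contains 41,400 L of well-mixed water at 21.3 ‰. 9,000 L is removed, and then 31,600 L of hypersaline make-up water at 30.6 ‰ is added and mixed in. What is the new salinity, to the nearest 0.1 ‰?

25.9 ‰

Remaining after removal: 32,400 L at 21.3 ‰ (salt = 690,120)
After addition: salt = 690,120 + 31,600×30.6 = 1,657,080; volume = 64,000 L
S = 1,657,080 / 64,000 = 25.8919 ‰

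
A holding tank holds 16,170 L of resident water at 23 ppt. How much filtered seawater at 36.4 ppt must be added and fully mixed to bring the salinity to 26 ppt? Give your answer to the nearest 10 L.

Salt balance: 16,170×23 + V×36.4 = (16,170+V)×26
371,910 + 36.4V = 420,420 + 26V
48,510 = 10.4V
V = 4,664.42 L

4660 L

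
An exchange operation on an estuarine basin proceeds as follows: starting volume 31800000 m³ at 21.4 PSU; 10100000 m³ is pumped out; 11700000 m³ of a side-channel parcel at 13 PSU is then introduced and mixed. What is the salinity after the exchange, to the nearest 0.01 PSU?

Remaining after removal: 21,700,000 m³ at 21.4 PSU (salt = 464,380,000)
After addition: salt = 464,380,000 + 11,700,000×13 = 616,480,000; volume = 33,400,000 m³
S = 616,480,000 / 33,400,000 = 18.4575 PSU

18.46 PSU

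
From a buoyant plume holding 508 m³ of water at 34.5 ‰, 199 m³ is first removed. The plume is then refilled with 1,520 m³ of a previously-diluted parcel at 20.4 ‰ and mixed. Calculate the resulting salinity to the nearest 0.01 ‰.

22.78 ‰

Remaining after removal: 309 m³ at 34.5 ‰ (salt = 10,660.5)
After addition: salt = 10,660.5 + 1,520×20.4 = 41,668.5; volume = 1,829 m³
S = 41,668.5 / 1,829 = 22.7821 ‰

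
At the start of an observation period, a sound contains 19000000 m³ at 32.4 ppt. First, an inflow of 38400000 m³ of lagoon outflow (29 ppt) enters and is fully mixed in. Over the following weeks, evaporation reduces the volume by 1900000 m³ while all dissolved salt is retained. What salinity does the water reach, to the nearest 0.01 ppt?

31.16 ppt

After mixing: salt = 19,000,000×32.4 + 38,400,000×29 = 1,729,200,000; volume = 57,400,000 m³
After evaporation: salt unchanged = 1,729,200,000; volume = 57,400,000 − 1,900,000 = 55,500,000 m³
S = 1,729,200,000 / 55,500,000 = 31.1568 ppt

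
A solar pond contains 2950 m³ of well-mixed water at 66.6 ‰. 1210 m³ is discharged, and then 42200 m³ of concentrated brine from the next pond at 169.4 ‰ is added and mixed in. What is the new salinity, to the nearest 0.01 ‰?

Remaining after removal: 1,740 m³ at 66.6 ‰ (salt = 115,884)
After addition: salt = 115,884 + 42,200×169.4 = 7,264,564; volume = 43,940 m³
S = 7,264,564 / 43,940 = 165.3292 ‰

165.33 ‰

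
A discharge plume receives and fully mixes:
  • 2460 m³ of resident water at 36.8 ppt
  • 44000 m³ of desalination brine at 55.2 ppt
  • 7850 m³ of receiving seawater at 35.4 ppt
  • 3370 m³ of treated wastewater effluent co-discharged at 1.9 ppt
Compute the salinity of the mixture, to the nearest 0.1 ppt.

Conserving salt mass:
salt = 2,460×36.8 + 44,000×55.2 + 7,850×35.4 + 3,370×1.9 = 90,528 + 2,428,800 + 277,890 + 6,403 = 2,803,621
volume = 2,460 + 44,000 + 7,850 + 3,370 = 57,680 m³
S = 2,803,621 / 57,680 = 48.606 ppt

48.6 ppt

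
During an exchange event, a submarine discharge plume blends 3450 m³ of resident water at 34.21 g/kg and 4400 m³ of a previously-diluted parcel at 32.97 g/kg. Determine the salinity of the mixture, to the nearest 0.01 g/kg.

33.51 g/kg

Conserving salt mass:
salt = 3,450×34.21 + 4,400×32.97 = 118,024.5 + 145,068 = 263,092.5
volume = 3,450 + 4,400 = 7,850 m³
S = 263,092.5 / 7,850 = 33.515 g/kg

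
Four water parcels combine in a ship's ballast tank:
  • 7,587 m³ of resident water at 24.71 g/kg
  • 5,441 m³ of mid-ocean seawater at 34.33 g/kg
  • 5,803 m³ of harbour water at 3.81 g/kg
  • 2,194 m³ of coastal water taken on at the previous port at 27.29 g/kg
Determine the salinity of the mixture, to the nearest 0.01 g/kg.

21.70 g/kg

Salt balance:
salt = 7,587×24.71 + 5,441×34.33 + 5,803×3.81 + 2,194×27.29 = 187,474.77 + 186,789.53 + 22,109.43 + 59,874.26 = 456,247.99
volume = 7,587 + 5,441 + 5,803 + 2,194 = 21,025 m³
S = 456,247.99 / 21,025 = 21.7003 g/kg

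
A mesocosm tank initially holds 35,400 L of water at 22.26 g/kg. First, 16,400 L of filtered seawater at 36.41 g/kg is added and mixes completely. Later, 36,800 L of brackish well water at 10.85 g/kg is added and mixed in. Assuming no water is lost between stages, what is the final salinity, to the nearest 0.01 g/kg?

20.14 g/kg

Total salt / total volume:
Initial salt = 35,400×22.26 = 788,004
After stage 1: salt = 788,004 + 16,400×36.41 = 1,385,128; volume = 51,800 L; S = 26.74 g/kg
After stage 2: salt = 1,385,128 + 36,800×10.85 = 1,784,408; volume = 88,600 L
S = 1,784,408 / 88,600 = 20.14 g/kg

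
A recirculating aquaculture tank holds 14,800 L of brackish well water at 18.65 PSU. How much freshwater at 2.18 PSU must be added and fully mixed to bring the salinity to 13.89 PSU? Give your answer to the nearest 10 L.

6020 L

Salt balance: 14,800×18.65 + V×2.18 = (14,800+V)×13.89
276,020 + 2.18V = 205,572 + 13.89V
70,448 = 11.71V
V = 6,016.05 L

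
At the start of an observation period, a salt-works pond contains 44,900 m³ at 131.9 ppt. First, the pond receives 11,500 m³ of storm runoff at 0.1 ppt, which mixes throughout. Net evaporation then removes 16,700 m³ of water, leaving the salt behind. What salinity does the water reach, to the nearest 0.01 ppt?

149.21 ppt

After mixing: salt = 44,900×131.9 + 11,500×0.1 = 5,923,460; volume = 56,400 m³
After evaporation: salt unchanged = 5,923,460; volume = 56,400 − 16,700 = 39,700 m³
S = 5,923,460 / 39,700 = 149.2055 ppt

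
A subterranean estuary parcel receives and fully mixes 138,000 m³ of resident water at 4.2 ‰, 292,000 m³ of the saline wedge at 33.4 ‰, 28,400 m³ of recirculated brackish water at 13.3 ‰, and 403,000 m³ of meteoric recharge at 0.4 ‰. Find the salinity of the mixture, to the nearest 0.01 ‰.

Conserving salt mass:
salt = 138,000×4.2 + 292,000×33.4 + 28,400×13.3 + 403,000×0.4 = 579,600 + 9,752,800 + 377,720 + 161,200 = 10,871,320
volume = 138,000 + 292,000 + 28,400 + 403,000 = 861,400 m³
S = 10,871,320 / 861,400 = 12.6205 ‰

12.62 ‰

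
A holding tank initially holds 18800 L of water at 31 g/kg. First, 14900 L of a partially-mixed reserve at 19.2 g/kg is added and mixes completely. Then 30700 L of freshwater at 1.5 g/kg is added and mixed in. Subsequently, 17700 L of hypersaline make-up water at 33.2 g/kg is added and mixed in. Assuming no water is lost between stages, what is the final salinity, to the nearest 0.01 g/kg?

18.30 g/kg

Total salt / total volume:
Initial salt = 18,800×31 = 582,800
After stage 1: salt = 582,800 + 14,900×19.2 = 868,880; volume = 33,700 L; S = 25.783 g/kg
After stage 2: salt = 868,880 + 30,700×1.5 = 914,930; volume = 64,400 L; S = 14.207 g/kg
After stage 3: salt = 914,930 + 17,700×33.2 = 1,502,570; volume = 82,100 L
S = 1,502,570 / 82,100 = 18.3017 g/kg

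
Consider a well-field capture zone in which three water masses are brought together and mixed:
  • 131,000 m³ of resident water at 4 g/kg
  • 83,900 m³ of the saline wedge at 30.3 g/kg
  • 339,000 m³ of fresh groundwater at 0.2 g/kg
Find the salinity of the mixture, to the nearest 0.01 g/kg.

5.66 g/kg

By conservation of dissolved salt,
salt = 131,000×4 + 83,900×30.3 + 339,000×0.2 = 524,000 + 2,542,170 + 67,800 = 3,133,970
volume = 131,000 + 83,900 + 339,000 = 553,900 m³
S = 3,133,970 / 553,900 = 5.658 g/kg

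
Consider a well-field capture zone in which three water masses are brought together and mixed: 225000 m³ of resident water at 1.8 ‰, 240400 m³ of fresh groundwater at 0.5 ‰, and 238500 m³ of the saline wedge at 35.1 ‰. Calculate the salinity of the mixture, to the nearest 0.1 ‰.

By conservation of dissolved salt,
salt = 225,000×1.8 + 240,400×0.5 + 238,500×35.1 = 405,000 + 120,200 + 8,371,350 = 8,896,550
volume = 225,000 + 240,400 + 238,500 = 703,900 m³
S = 8,896,550 / 703,900 = 12.639 ‰

12.6 ‰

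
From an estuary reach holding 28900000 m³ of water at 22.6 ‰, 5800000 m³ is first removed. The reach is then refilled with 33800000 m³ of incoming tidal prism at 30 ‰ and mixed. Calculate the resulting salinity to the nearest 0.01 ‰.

Remaining after removal: 23,100,000 m³ at 22.6 ‰ (salt = 522,060,000)
After addition: salt = 522,060,000 + 33,800,000×30 = 1,536,060,000; volume = 56,900,000 m³
S = 1,536,060,000 / 56,900,000 = 26.9958 ‰

27.00 ‰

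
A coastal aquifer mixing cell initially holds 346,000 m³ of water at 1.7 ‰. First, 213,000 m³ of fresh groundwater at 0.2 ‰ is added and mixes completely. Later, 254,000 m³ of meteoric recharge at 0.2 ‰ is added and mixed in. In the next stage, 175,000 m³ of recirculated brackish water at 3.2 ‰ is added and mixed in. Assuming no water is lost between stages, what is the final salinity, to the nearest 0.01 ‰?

Salt balance:
Initial salt = 346,000×1.7 = 588,200
After stage 1: salt = 588,200 + 213,000×0.2 = 630,800; volume = 559,000 m³; S = 1.128 ‰
After stage 2: salt = 630,800 + 254,000×0.2 = 681,600; volume = 813,000 m³; S = 0.838 ‰
After stage 3: salt = 681,600 + 175,000×3.2 = 1,241,600; volume = 988,000 m³
S = 1,241,600 / 988,000 = 1.2567 ‰

1.26 ‰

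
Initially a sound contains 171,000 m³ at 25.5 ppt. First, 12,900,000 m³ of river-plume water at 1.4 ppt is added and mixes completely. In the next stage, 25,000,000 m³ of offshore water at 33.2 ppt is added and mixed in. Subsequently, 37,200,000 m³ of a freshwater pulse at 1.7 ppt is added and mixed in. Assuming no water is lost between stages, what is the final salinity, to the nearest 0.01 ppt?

12.16 ppt

By conservation of dissolved salt,
Initial salt = 171,000×25.5 = 4,360,500
After stage 1: salt = 4,360,500 + 12,900,000×1.4 = 22,420,500; volume = 13,071,000 m³; S = 1.715 ppt
After stage 2: salt = 22,420,500 + 25,000,000×33.2 = 852,420,500; volume = 38,071,000 m³; S = 22.39 ppt
After stage 3: salt = 852,420,500 + 37,200,000×1.7 = 915,660,500; volume = 75,271,000 m³
S = 915,660,500 / 75,271,000 = 12.1649 ppt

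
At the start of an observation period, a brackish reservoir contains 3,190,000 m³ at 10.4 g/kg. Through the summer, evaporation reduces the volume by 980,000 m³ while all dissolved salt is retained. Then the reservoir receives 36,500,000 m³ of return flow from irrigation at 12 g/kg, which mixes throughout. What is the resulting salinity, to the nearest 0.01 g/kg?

12.17 g/kg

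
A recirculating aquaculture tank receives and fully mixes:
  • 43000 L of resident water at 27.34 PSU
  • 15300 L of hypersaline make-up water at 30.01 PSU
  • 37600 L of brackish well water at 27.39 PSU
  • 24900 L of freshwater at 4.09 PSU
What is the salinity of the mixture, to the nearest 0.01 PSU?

Conserving salt mass:
salt = 43,000×27.34 + 15,300×30.01 + 37,600×27.39 + 24,900×4.09 = 1,175,620 + 459,153 + 1,029,864 + 101,841 = 2,766,478
volume = 43,000 + 15,300 + 37,600 + 24,900 = 120,800 L
S = 2,766,478 / 120,800 = 22.9013 PSU

22.90 PSU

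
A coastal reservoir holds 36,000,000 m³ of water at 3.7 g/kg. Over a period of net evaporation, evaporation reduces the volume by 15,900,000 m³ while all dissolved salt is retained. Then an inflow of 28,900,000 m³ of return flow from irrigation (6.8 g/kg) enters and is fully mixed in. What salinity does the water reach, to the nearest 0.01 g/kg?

After evaporation: salt = 36,000,000×3.7 = 133,200,000; volume = 36,000,000 − 15,900,000 = 20,100,000 m³
After mixing: salt = 133,200,000 + 28,900,000×6.8 = 329,720,000; volume = 20,100,000 + 28,900,000 = 49,000,000 m³
S = 329,720,000 / 49,000,000 = 6.729 g/kg

6.73 g/kg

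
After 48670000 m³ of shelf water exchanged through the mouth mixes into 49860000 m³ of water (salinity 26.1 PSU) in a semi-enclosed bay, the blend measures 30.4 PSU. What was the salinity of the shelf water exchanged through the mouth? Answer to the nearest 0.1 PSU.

Salt balance: 49,860,000×26.1 + 48,670,000×S = 98,530,000×30.4
1,301,346,000 + 48,670,000·S = 2,995,312,000
S = (2,995,312,000 − 1,301,346,000) / 48,670,000 = 34.8051 PSU

34.8 PSU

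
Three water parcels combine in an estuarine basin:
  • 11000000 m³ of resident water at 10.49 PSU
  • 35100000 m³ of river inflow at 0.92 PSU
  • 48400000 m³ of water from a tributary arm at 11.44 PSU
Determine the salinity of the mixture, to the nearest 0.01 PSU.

7.42 PSU

Mass of salt is conserved:
salt = 11,000,000×10.49 + 35,100,000×0.92 + 48,400,000×11.44 = 115,390,000 + 32,292,000 + 553,696,000 = 701,378,000
volume = 11,000,000 + 35,100,000 + 48,400,000 = 94,500,000 m³
S = 701,378,000 / 94,500,000 = 7.422 PSU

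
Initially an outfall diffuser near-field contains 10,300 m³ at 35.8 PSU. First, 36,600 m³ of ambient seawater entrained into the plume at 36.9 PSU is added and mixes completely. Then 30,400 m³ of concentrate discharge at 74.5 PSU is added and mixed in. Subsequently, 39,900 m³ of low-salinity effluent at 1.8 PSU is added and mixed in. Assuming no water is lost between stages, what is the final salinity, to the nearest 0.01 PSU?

Salt balance:
Initial salt = 10,300×35.8 = 368,740
After stage 1: salt = 368,740 + 36,600×36.9 = 1,719,280; volume = 46,900 m³; S = 36.658 PSU
After stage 2: salt = 1,719,280 + 30,400×74.5 = 3,984,080; volume = 77,300 m³; S = 51.54 PSU
After stage 3: salt = 3,984,080 + 39,900×1.8 = 4,055,900; volume = 117,200 m³
S = 4,055,900 / 117,200 = 34.6067 PSU

34.61 PSU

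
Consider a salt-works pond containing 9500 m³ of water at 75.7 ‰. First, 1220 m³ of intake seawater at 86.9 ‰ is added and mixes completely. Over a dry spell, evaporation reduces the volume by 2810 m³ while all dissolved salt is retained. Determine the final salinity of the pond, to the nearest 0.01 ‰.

104.32 ‰

After mixing: salt = 9,500×75.7 + 1,220×86.9 = 825,168; volume = 10,720 m³
After evaporation: salt unchanged = 825,168; volume = 10,720 − 2,810 = 7,910 m³
S = 825,168 / 7,910 = 104.3196 ‰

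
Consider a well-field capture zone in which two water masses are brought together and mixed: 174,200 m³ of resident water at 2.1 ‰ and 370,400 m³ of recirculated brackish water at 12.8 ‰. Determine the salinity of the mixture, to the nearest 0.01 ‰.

Salt balance:
salt = 174,200×2.1 + 370,400×12.8 = 365,820 + 4,741,120 = 5,106,940
volume = 174,200 + 370,400 = 544,600 m³
S = 5,106,940 / 544,600 = 9.3774 ‰

9.38 ‰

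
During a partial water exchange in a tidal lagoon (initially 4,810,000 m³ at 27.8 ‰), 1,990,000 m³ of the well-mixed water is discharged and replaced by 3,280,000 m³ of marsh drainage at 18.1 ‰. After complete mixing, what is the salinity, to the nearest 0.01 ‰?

Remaining after removal: 2,820,000 m³ at 27.8 ‰ (salt = 78,396,000)
After addition: salt = 78,396,000 + 3,280,000×18.1 = 137,764,000; volume = 6,100,000 m³
S = 137,764,000 / 6,100,000 = 22.5843 ‰

22.58 ‰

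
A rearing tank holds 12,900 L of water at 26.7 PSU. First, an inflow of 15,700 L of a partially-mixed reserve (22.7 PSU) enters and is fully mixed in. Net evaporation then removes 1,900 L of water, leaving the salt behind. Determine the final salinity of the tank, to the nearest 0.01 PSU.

26.25 PSU

After mixing: salt = 12,900×26.7 + 15,700×22.7 = 700,820; volume = 28,600 L
After evaporation: salt unchanged = 700,820; volume = 28,600 − 1,900 = 26,700 L
S = 700,820 / 26,700 = 26.2479 PSU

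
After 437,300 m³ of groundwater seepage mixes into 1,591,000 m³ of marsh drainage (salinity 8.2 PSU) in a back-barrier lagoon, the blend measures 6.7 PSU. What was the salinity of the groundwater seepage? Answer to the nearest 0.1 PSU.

Salt balance: 1,591,000×8.2 + 437,300×S = 2,028,300×6.7
13,046,200 + 437,300·S = 13,589,610
S = (13,589,610 − 13,046,200) / 437,300 = 1.2426 PSU

1.2 PSU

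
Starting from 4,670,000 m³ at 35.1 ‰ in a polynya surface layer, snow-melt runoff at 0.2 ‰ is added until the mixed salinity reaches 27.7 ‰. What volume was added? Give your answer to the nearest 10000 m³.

Salt balance: 4,670,000×35.1 + V×0.2 = (4,670,000+V)×27.7
163,917,000 + 0.2V = 129,359,000 + 27.7V
34,558,000 = 27.5V
V = 1,256,654.55 m³

1260000 m³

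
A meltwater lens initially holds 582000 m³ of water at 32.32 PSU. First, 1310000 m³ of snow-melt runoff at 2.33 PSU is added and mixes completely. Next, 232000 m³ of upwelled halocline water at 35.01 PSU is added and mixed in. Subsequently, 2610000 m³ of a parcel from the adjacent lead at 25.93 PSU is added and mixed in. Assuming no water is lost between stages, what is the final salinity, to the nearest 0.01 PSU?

Salt balance:
Initial salt = 582,000×32.32 = 18,810,240
After stage 1: salt = 18,810,240 + 1,310,000×2.33 = 21,862,540; volume = 1,892,000 m³; S = 11.555 PSU
After stage 2: salt = 21,862,540 + 232,000×35.01 = 29,984,860; volume = 2,124,000 m³; S = 14.117 PSU
After stage 3: salt = 29,984,860 + 2,610,000×25.93 = 97,662,160; volume = 4,734,000 m³
S = 97,662,160 / 4,734,000 = 20.6299 PSU

20.63 PSU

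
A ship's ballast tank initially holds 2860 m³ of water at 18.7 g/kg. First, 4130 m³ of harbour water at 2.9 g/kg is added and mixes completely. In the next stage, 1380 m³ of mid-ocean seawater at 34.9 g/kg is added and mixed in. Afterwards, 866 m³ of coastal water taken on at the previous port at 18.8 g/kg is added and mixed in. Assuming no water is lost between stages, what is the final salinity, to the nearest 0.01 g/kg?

14.06 g/kg

By conservation of dissolved salt,
Initial salt = 2,860×18.7 = 53,482
After stage 1: salt = 53,482 + 4,130×2.9 = 65,459; volume = 6,990 m³; S = 9.365 g/kg
After stage 2: salt = 65,459 + 1,380×34.9 = 113,621; volume = 8,370 m³; S = 13.575 g/kg
After stage 3: salt = 113,621 + 866×18.8 = 129,901.8; volume = 9,236 m³
S = 129,901.8 / 9,236 = 14.0647 g/kg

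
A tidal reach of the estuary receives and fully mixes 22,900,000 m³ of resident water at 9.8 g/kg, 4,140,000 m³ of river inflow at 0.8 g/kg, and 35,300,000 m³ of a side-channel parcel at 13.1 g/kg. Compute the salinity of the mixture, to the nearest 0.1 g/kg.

11.1 g/kg

Salt balance:
salt = 22,900,000×9.8 + 4,140,000×0.8 + 35,300,000×13.1 = 224,420,000 + 3,312,000 + 462,430,000 = 690,162,000
volume = 22,900,000 + 4,140,000 + 35,300,000 = 62,340,000 m³
S = 690,162,000 / 62,340,000 = 11.071 g/kg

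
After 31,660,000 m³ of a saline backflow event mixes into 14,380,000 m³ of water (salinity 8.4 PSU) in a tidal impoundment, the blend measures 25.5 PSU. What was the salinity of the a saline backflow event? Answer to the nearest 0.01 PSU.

33.27 PSU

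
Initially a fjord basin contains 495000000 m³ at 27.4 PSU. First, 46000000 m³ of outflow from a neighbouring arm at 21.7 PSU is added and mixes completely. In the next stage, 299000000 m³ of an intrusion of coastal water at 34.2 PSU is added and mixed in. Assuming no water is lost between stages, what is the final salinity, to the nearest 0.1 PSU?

29.5 PSU

Total salt / total volume:
Initial salt = 495,000,000×27.4 = 13,563,000,000
After stage 1: salt = 13,563,000,000 + 46,000,000×21.7 = 14,561,200,000; volume = 541,000,000 m³; S = 26.915 PSU
After stage 2: salt = 14,561,200,000 + 299,000,000×34.2 = 24,787,000,000; volume = 840,000,000 m³
S = 24,787,000,000 / 840,000,000 = 29.5083 PSU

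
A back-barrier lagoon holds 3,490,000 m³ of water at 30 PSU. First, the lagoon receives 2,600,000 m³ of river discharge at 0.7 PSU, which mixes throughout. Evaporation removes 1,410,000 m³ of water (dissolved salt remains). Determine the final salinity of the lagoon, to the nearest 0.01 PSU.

After mixing: salt = 3,490,000×30 + 2,600,000×0.7 = 106,520,000; volume = 6,090,000 m³
After evaporation: salt unchanged = 106,520,000; volume = 6,090,000 − 1,410,000 = 4,680,000 m³
S = 106,520,000 / 4,680,000 = 22.7607 PSU

22.76 PSU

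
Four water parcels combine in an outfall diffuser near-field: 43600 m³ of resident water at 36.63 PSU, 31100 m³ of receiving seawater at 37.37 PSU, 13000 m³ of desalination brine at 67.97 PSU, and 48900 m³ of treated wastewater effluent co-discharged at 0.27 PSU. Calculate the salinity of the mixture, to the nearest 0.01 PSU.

26.76 PSU

Salt balance:
salt = 43,600×36.63 + 31,100×37.37 + 13,000×67.97 + 48,900×0.27 = 1,597,068 + 1,162,207 + 883,610 + 13,203 = 3,656,088
volume = 43,600 + 31,100 + 13,000 + 48,900 = 136,600 m³
S = 3,656,088 / 136,600 = 26.7649 PSU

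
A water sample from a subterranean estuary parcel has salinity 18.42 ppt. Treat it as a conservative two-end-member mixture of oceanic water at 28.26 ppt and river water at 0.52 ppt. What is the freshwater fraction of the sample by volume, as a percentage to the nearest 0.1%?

35.5%

Let f be the freshwater fraction. Salt balance per unit volume:
f×0.52 + (1−f)×28.26 = 18.42
f = (28.26 − 18.42) / (28.26 − 0.52) = 9.84/27.74 = 0.3547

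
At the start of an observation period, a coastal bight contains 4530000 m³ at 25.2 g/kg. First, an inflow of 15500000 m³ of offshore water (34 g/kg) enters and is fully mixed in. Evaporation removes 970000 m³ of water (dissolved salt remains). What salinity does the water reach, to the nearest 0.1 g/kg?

After mixing: salt = 4,530,000×25.2 + 15,500,000×34 = 641,156,000; volume = 20,030,000 m³
After evaporation: salt unchanged = 641,156,000; volume = 20,030,000 − 970,000 = 19,060,000 m³
S = 641,156,000 / 19,060,000 = 33.6388 g/kg

33.6 g/kg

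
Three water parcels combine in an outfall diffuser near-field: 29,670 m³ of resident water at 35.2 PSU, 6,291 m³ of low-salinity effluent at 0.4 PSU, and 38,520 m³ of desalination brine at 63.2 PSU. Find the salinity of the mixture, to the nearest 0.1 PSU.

46.7 PSU

Salt balance:
salt = 29,670×35.2 + 6,291×0.4 + 38,520×63.2 = 1,044,384 + 2,516.4 + 2,434,464 = 3,481,364.4
volume = 29,670 + 6,291 + 38,520 = 74,481 m³
S = 3,481,364.4 / 74,481 = 46.742 PSU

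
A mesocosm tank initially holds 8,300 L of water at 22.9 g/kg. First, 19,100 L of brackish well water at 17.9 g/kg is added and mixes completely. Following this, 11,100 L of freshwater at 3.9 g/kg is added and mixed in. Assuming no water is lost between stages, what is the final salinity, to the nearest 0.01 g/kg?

Weighted by volume,
Initial salt = 8,300×22.9 = 190,070
After stage 1: salt = 190,070 + 19,100×17.9 = 531,960; volume = 27,400 L; S = 19.415 g/kg
After stage 2: salt = 531,960 + 11,100×3.9 = 575,250; volume = 38,500 L
S = 575,250 / 38,500 = 14.9416 g/kg

14.94 g/kg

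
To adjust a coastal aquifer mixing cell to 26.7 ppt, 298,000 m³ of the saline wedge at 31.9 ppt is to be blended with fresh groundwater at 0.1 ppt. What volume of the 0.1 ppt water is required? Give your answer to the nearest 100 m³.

58300 m³

Salt balance: 298,000×31.9 + V×0.1 = (298,000+V)×26.7
9,506,200 + 0.1V = 7,956,600 + 26.7V
1,549,600 = 26.6V
V = 58,255.64 m³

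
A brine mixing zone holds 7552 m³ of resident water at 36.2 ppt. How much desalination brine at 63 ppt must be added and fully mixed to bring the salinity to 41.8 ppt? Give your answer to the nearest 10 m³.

Salt balance: 7,552×36.2 + V×63 = (7,552+V)×41.8
273,382.4 + 63V = 315,673.6 + 41.8V
42,291.2 = 21.2V
V = 1,994.87 m³

1990 m³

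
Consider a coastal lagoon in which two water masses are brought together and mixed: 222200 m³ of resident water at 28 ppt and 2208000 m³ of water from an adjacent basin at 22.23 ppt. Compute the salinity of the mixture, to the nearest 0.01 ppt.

Total salt / total volume:
salt = 222,200×28 + 2,208,000×22.23 = 6,221,600 + 49,083,840 = 55,305,440
volume = 222,200 + 2,208,000 = 2,430,200 m³
S = 55,305,440 / 2,430,200 = 22.7576 ppt

22.76 ppt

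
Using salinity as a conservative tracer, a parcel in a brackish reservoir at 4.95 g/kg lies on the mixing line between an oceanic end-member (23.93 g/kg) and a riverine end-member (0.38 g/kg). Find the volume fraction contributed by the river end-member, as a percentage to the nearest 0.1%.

80.6%

Let f be the freshwater fraction. Salt balance per unit volume:
f×0.38 + (1−f)×23.93 = 4.95
f = (23.93 − 4.95) / (23.93 − 0.38) = 18.98/23.55 = 0.8059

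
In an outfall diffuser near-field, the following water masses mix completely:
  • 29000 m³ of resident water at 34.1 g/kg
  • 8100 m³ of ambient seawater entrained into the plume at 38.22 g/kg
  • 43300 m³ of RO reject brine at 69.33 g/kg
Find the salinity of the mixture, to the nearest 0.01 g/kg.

53.49 g/kg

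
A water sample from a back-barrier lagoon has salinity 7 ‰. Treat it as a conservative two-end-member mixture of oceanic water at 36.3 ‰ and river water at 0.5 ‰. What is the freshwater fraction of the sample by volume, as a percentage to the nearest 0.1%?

Let f be the freshwater fraction. Salt balance per unit volume:
f×0.5 + (1−f)×36.3 = 7
f = (36.3 − 7) / (36.3 − 0.5) = 29.3/35.8 = 0.8184

81.8%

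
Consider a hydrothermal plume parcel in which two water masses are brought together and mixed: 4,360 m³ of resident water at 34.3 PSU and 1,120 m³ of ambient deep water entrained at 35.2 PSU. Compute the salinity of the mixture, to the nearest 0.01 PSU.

34.48 PSU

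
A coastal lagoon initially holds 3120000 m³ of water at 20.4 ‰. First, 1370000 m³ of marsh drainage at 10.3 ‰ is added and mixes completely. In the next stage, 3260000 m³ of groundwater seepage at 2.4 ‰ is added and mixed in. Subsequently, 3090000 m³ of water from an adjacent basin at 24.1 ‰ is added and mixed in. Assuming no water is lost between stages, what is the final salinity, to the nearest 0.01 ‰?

Salt balance:
Initial salt = 3,120,000×20.4 = 63,648,000
After stage 1: salt = 63,648,000 + 1,370,000×10.3 = 77,759,000; volume = 4,490,000 m³; S = 17.318 ‰
After stage 2: salt = 77,759,000 + 3,260,000×2.4 = 85,583,000; volume = 7,750,000 m³; S = 11.043 ‰
After stage 3: salt = 85,583,000 + 3,090,000×24.1 = 160,052,000; volume = 10,840,000 m³
S = 160,052,000 / 10,840,000 = 14.7649 ‰

14.76 ‰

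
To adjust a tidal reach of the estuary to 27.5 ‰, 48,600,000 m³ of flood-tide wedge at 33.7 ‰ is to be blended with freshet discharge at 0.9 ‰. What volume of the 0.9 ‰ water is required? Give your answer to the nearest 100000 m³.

11300000 m³

Salt balance: 48,600,000×33.7 + V×0.9 = (48,600,000+V)×27.5
1,637,820,000 + 0.9V = 1,336,500,000 + 27.5V
301,320,000 = 26.6V
V = 11,327,819.55 m³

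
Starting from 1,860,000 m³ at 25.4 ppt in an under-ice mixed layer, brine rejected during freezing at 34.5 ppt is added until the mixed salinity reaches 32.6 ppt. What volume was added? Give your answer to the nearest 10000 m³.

Salt balance: 1,860,000×25.4 + V×34.5 = (1,860,000+V)×32.6
47,244,000 + 34.5V = 60,636,000 + 32.6V
13,392,000 = 1.9V
V = 7,048,421.05 m³

7050000 m³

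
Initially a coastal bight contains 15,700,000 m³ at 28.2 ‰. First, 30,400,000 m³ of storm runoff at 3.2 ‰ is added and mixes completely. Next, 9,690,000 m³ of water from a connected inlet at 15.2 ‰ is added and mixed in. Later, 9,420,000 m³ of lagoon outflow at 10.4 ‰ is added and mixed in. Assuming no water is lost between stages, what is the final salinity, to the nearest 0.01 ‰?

12.04 ‰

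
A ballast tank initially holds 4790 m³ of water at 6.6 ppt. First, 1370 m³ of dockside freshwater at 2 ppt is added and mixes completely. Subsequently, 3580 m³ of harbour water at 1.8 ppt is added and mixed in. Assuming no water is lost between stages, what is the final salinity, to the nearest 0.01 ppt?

4.19 ppt

Conserving salt mass:
Initial salt = 4,790×6.6 = 31,614
After stage 1: salt = 31,614 + 1,370×2 = 34,354; volume = 6,160 m³; S = 5.577 ppt
After stage 2: salt = 34,354 + 3,580×1.8 = 40,798; volume = 9,740 m³
S = 40,798 / 9,740 = 4.1887 ppt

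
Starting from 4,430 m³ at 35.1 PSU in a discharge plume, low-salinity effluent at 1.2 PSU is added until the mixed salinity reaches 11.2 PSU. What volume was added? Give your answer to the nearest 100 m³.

Salt balance: 4,430×35.1 + V×1.2 = (4,430+V)×11.2
155,493 + 1.2V = 49,616 + 11.2V
105,877 = 10V
V = 10,587.7 m³

10600 m³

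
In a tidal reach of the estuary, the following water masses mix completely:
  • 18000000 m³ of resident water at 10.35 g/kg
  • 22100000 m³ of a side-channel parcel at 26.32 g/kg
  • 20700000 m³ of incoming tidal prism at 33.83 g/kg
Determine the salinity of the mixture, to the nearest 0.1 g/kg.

24.1 g/kg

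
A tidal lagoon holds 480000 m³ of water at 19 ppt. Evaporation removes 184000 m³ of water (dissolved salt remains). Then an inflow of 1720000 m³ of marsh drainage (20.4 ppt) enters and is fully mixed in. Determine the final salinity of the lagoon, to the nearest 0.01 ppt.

21.93 ppt

After evaporation: salt = 480,000×19 = 9,120,000; volume = 480,000 − 184,000 = 296,000 m³
After mixing: salt = 9,120,000 + 1,720,000×20.4 = 44,208,000; volume = 296,000 + 1,720,000 = 2,016,000 m³
S = 44,208,000 / 2,016,000 = 21.9286 ppt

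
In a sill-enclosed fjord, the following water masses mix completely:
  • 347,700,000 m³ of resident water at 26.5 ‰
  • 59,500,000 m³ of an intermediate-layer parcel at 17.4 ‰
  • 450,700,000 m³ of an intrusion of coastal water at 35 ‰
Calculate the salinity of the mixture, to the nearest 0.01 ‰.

30.33 ‰

Conserving salt mass:
salt = 347,700,000×26.5 + 59,500,000×17.4 + 450,700,000×35 = 9,214,050,000 + 1,035,300,000 + 15,774,500,000 = 26,023,850,000
volume = 347,700,000 + 59,500,000 + 450,700,000 = 857,900,000 m³
S = 26,023,850,000 / 857,900,000 = 30.3344 ‰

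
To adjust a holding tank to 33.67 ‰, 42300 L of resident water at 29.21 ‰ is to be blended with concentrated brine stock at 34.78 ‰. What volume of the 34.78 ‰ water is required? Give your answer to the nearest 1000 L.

170000 L

Salt balance: 42,300×29.21 + V×34.78 = (42,300+V)×33.67
1,235,583 + 34.78V = 1,424,241 + 33.67V
188,658 = 1.11V
V = 169,962.16 L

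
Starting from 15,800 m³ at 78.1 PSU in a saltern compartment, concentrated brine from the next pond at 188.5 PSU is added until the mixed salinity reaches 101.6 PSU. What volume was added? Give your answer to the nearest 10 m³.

4270 m³

Salt balance: 15,800×78.1 + V×188.5 = (15,800+V)×101.6
1,233,980 + 188.5V = 1,605,280 + 101.6V
371,300 = 86.9V
V = 4,272.73 m³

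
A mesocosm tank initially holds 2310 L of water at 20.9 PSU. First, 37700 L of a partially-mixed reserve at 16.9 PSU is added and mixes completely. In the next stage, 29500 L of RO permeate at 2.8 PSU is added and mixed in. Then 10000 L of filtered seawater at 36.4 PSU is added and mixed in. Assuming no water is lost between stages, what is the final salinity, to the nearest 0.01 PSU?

Total salt / total volume:
Initial salt = 2,310×20.9 = 48,279
After stage 1: salt = 48,279 + 37,700×16.9 = 685,409; volume = 40,010 L; S = 17.131 PSU
After stage 2: salt = 685,409 + 29,500×2.8 = 768,009; volume = 69,510 L; S = 11.049 PSU
After stage 3: salt = 768,009 + 10,000×36.4 = 1,132,009; volume = 79,510 L
S = 1,132,009 / 79,510 = 14.2373 PSU

14.24 PSU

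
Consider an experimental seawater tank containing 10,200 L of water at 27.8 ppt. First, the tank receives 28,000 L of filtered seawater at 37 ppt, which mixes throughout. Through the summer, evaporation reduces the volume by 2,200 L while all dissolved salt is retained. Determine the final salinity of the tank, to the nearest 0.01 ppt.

36.65 ppt

After mixing: salt = 10,200×27.8 + 28,000×37 = 1,319,560; volume = 38,200 L
After evaporation: salt unchanged = 1,319,560; volume = 38,200 − 2,200 = 36,000 L
S = 1,319,560 / 36,000 = 36.6544 ppt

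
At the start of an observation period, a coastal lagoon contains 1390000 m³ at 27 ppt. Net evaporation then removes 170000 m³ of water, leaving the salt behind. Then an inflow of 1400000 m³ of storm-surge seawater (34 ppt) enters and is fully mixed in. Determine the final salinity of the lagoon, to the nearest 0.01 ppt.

32.49 ppt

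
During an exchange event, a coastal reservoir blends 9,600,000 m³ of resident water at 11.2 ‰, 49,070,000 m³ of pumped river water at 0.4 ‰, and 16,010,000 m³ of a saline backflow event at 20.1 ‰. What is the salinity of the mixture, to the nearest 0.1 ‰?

6.0 ‰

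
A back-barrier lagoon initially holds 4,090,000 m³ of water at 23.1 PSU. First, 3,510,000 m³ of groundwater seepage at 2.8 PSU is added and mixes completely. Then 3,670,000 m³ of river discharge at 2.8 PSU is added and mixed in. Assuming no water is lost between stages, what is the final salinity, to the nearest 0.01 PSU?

10.17 PSU

Weighted by volume,
Initial salt = 4,090,000×23.1 = 94,479,000
After stage 1: salt = 94,479,000 + 3,510,000×2.8 = 104,307,000; volume = 7,600,000 m³; S = 13.725 PSU
After stage 2: salt = 104,307,000 + 3,670,000×2.8 = 114,583,000; volume = 11,270,000 m³
S = 114,583,000 / 11,270,000 = 10.1671 PSU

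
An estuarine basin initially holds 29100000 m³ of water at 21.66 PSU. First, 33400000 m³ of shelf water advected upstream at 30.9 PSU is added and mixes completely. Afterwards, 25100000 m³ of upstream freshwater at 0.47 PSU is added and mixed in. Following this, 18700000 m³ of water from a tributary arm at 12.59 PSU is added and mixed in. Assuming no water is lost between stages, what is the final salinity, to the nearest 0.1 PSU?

18.0 PSU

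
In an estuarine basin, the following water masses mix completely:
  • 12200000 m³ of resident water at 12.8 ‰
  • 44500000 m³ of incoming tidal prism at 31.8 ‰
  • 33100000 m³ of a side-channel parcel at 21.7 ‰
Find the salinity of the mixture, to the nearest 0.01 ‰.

25.50 ‰

Conserving salt mass:
salt = 12,200,000×12.8 + 44,500,000×31.8 + 33,100,000×21.7 = 156,160,000 + 1,415,100,000 + 718,270,000 = 2,289,530,000
volume = 12,200,000 + 44,500,000 + 33,100,000 = 89,800,000 m³
S = 2,289,530,000 / 89,800,000 = 25.4959 ‰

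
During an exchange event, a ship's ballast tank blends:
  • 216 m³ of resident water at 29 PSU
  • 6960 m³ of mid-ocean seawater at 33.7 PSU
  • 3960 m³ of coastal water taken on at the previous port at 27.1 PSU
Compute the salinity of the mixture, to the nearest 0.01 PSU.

31.26 PSU

Mass of salt is conserved:
salt = 216×29 + 6,960×33.7 + 3,960×27.1 = 6,264 + 234,552 + 107,316 = 348,132
volume = 216 + 6,960 + 3,960 = 11,136 m³
S = 348,132 / 11,136 = 31.2619 PSU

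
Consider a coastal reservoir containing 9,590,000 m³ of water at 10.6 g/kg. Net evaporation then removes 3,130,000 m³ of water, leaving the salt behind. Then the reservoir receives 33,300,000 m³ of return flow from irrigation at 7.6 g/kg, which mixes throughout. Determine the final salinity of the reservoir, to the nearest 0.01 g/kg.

8.92 g/kg

After evaporation: salt = 9,590,000×10.6 = 101,654,000; volume = 9,590,000 − 3,130,000 = 6,460,000 m³
After mixing: salt = 101,654,000 + 33,300,000×7.6 = 354,734,000; volume = 6,460,000 + 33,300,000 = 39,760,000 m³
S = 354,734,000 / 39,760,000 = 8.9219 g/kg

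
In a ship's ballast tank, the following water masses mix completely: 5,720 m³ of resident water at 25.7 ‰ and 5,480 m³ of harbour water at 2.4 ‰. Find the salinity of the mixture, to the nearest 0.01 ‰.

14.30 ‰

Total salt / total volume:
salt = 5,720×25.7 + 5,480×2.4 = 147,004 + 13,152 = 160,156
volume = 5,720 + 5,480 = 11,200 m³
S = 160,156 / 11,200 = 14.2996 ‰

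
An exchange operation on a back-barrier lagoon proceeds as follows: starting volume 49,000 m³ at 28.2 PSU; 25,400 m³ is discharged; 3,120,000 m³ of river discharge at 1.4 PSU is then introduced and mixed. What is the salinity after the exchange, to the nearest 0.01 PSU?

1.60 PSU

Remaining after removal: 23,600 m³ at 28.2 PSU (salt = 665,520)
After addition: salt = 665,520 + 3,120,000×1.4 = 5,033,520; volume = 3,143,600 m³
S = 5,033,520 / 3,143,600 = 1.6012 PSU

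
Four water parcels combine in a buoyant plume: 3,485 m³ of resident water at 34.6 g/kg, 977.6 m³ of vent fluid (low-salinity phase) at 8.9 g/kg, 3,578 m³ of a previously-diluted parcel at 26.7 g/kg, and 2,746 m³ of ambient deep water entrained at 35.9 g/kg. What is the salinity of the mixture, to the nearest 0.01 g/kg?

Conserving salt mass:
salt = 3,485×34.6 + 977.6×8.9 + 3,578×26.7 + 2,746×35.9 = 120,581 + 8,700.64 + 95,532.6 + 98,581.4 = 323,395.64
volume = 3,485 + 977.6 + 3,578 + 2,746 = 10,786.6 m³
S = 323,395.64 / 10,786.6 = 29.9812 g/kg

29.98 g/kg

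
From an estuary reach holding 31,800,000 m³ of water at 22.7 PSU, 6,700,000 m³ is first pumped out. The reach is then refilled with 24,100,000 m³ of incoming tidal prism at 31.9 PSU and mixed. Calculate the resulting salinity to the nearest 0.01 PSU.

Remaining after removal: 25,100,000 m³ at 22.7 PSU (salt = 569,770,000)
After addition: salt = 569,770,000 + 24,100,000×31.9 = 1,338,560,000; volume = 49,200,000 m³
S = 1,338,560,000 / 49,200,000 = 27.2065 PSU

27.21 PSU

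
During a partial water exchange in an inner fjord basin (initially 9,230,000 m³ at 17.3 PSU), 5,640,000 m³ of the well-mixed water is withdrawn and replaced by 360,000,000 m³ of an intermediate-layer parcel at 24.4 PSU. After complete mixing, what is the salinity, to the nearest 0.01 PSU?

24.33 PSU

Remaining after removal: 3,590,000 m³ at 17.3 PSU (salt = 62,107,000)
After addition: salt = 62,107,000 + 360,000,000×24.4 = 8,846,107,000; volume = 363,590,000 m³
S = 8,846,107,000 / 363,590,000 = 24.3299 PSU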